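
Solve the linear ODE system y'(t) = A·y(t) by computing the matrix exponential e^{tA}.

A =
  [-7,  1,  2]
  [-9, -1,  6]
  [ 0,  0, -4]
e^{tA} =
  [-3*t*exp(-4*t) + exp(-4*t), t*exp(-4*t), 2*t*exp(-4*t)]
  [-9*t*exp(-4*t), 3*t*exp(-4*t) + exp(-4*t), 6*t*exp(-4*t)]
  [0, 0, exp(-4*t)]

Strategy: write A = P · J · P⁻¹ where J is a Jordan canonical form, so e^{tA} = P · e^{tJ} · P⁻¹, and e^{tJ} can be computed block-by-block.

A has Jordan form
J =
  [-4,  1,  0]
  [ 0, -4,  0]
  [ 0,  0, -4]
(up to reordering of blocks).

Per-block formulas:
  For a 2×2 Jordan block J_2(-4): exp(t · J_2(-4)) = e^(-4t)·(I + t·N), where N is the 2×2 nilpotent shift.
  For a 1×1 block at λ = -4: exp(t · [-4]) = [e^(-4t)].

After assembling e^{tJ} and conjugating by P, we get:

e^{tA} =
  [-3*t*exp(-4*t) + exp(-4*t), t*exp(-4*t), 2*t*exp(-4*t)]
  [-9*t*exp(-4*t), 3*t*exp(-4*t) + exp(-4*t), 6*t*exp(-4*t)]
  [0, 0, exp(-4*t)]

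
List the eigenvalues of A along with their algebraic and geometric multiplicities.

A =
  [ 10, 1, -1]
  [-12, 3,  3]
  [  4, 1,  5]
λ = 6: alg = 3, geom = 2

Step 1 — factor the characteristic polynomial to read off the algebraic multiplicities:
  χ_A(x) = (x - 6)^3

Step 2 — compute geometric multiplicities via the rank-nullity identity g(λ) = n − rank(A − λI):
  rank(A − (6)·I) = 1, so dim ker(A − (6)·I) = n − 1 = 2

Summary:
  λ = 6: algebraic multiplicity = 3, geometric multiplicity = 2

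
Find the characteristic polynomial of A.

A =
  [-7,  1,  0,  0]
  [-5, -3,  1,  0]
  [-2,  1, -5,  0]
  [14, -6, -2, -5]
x^4 + 20*x^3 + 150*x^2 + 500*x + 625

Expanding det(x·I − A) (e.g. by cofactor expansion or by noting that A is similar to its Jordan form J, which has the same characteristic polynomial as A) gives
  χ_A(x) = x^4 + 20*x^3 + 150*x^2 + 500*x + 625
which factors as (x + 5)^4. The eigenvalues (with algebraic multiplicities) are λ = -5 with multiplicity 4.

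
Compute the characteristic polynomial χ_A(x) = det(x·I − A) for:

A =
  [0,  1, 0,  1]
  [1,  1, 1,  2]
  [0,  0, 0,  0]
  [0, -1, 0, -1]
x^4

Expanding det(x·I − A) (e.g. by cofactor expansion or by noting that A is similar to its Jordan form J, which has the same characteristic polynomial as A) gives
  χ_A(x) = x^4
which factors as x^4. The eigenvalues (with algebraic multiplicities) are λ = 0 with multiplicity 4.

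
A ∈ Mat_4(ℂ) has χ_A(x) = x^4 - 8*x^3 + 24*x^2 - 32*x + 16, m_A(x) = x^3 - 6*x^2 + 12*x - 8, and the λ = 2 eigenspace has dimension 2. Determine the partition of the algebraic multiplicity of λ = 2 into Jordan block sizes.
Block sizes for λ = 2: [3, 1]

Step 1 — from the characteristic polynomial, algebraic multiplicity of λ = 2 is 4. From dim ker(A − (2)·I) = 2, there are exactly 2 Jordan blocks for λ = 2.
Step 2 — from the minimal polynomial, the factor (x − 2)^3 tells us the largest block for λ = 2 has size 3.
Step 3 — with total size 4, 2 blocks, and largest block 3, the block sizes (in nonincreasing order) are [3, 1].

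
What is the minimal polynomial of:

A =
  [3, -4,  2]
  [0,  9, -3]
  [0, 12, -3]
x^2 - 6*x + 9

The characteristic polynomial is χ_A(x) = (x - 3)^3, so the eigenvalues are known. The minimal polynomial is
  m_A(x) = Π_λ (x − λ)^{k_λ}
where k_λ is the size of the *largest* Jordan block for λ (equivalently, the smallest k with (A − λI)^k v = 0 for every generalised eigenvector v of λ).

  λ = 3: largest Jordan block has size 2, contributing (x − 3)^2

So m_A(x) = (x - 3)^2 = x^2 - 6*x + 9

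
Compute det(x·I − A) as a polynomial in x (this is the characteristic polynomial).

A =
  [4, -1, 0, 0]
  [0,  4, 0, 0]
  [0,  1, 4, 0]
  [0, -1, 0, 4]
x^4 - 16*x^3 + 96*x^2 - 256*x + 256

Expanding det(x·I − A) (e.g. by cofactor expansion or by noting that A is similar to its Jordan form J, which has the same characteristic polynomial as A) gives
  χ_A(x) = x^4 - 16*x^3 + 96*x^2 - 256*x + 256
which factors as (x - 4)^4. The eigenvalues (with algebraic multiplicities) are λ = 4 with multiplicity 4.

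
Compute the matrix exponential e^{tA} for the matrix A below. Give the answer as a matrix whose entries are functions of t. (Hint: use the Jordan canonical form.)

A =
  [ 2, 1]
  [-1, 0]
e^{tA} =
  [t*exp(t) + exp(t), t*exp(t)]
  [-t*exp(t), -t*exp(t) + exp(t)]

Strategy: write A = P · J · P⁻¹ where J is a Jordan canonical form, so e^{tA} = P · e^{tJ} · P⁻¹, and e^{tJ} can be computed block-by-block.

A has Jordan form
J =
  [1, 1]
  [0, 1]
(up to reordering of blocks).

Per-block formulas:
  For a 2×2 Jordan block J_2(1): exp(t · J_2(1)) = e^(1t)·(I + t·N), where N is the 2×2 nilpotent shift.

After assembling e^{tJ} and conjugating by P, we get:

e^{tA} =
  [t*exp(t) + exp(t), t*exp(t)]
  [-t*exp(t), -t*exp(t) + exp(t)]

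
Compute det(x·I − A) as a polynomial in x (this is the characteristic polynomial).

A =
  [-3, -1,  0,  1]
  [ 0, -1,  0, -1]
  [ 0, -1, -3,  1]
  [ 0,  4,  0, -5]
x^4 + 12*x^3 + 54*x^2 + 108*x + 81

Expanding det(x·I − A) (e.g. by cofactor expansion or by noting that A is similar to its Jordan form J, which has the same characteristic polynomial as A) gives
  χ_A(x) = x^4 + 12*x^3 + 54*x^2 + 108*x + 81
which factors as (x + 3)^4. The eigenvalues (with algebraic multiplicities) are λ = -3 with multiplicity 4.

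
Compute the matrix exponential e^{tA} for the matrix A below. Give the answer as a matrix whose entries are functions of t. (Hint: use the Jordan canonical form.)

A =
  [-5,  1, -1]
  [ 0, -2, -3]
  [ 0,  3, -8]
e^{tA} =
  [exp(-5*t), t*exp(-5*t), -t*exp(-5*t)]
  [0, 3*t*exp(-5*t) + exp(-5*t), -3*t*exp(-5*t)]
  [0, 3*t*exp(-5*t), -3*t*exp(-5*t) + exp(-5*t)]

Strategy: write A = P · J · P⁻¹ where J is a Jordan canonical form, so e^{tA} = P · e^{tJ} · P⁻¹, and e^{tJ} can be computed block-by-block.

A has Jordan form
J =
  [-5,  1,  0]
  [ 0, -5,  0]
  [ 0,  0, -5]
(up to reordering of blocks).

Per-block formulas:
  For a 1×1 block at λ = -5: exp(t · [-5]) = [e^(-5t)].
  For a 2×2 Jordan block J_2(-5): exp(t · J_2(-5)) = e^(-5t)·(I + t·N), where N is the 2×2 nilpotent shift.

After assembling e^{tJ} and conjugating by P, we get:

e^{tA} =
  [exp(-5*t), t*exp(-5*t), -t*exp(-5*t)]
  [0, 3*t*exp(-5*t) + exp(-5*t), -3*t*exp(-5*t)]
  [0, 3*t*exp(-5*t), -3*t*exp(-5*t) + exp(-5*t)]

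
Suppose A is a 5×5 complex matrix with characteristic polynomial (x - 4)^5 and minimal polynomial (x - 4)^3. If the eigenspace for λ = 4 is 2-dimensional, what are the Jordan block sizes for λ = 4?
Block sizes for λ = 4: [3, 2]

Step 1 — from the characteristic polynomial, algebraic multiplicity of λ = 4 is 5. From dim ker(A − (4)·I) = 2, there are exactly 2 Jordan blocks for λ = 4.
Step 2 — from the minimal polynomial, the factor (x − 4)^3 tells us the largest block for λ = 4 has size 3.
Step 3 — with total size 5, 2 blocks, and largest block 3, the block sizes (in nonincreasing order) are [3, 2].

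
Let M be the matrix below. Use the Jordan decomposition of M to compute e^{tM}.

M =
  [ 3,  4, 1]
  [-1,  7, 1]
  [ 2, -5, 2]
e^{tM} =
  [-t^2*exp(4*t)/2 - t*exp(4*t) + exp(4*t), 3*t^2*exp(4*t)/2 + 4*t*exp(4*t), t^2*exp(4*t)/2 + t*exp(4*t)]
  [-t*exp(4*t), 3*t*exp(4*t) + exp(4*t), t*exp(4*t)]
  [-t^2*exp(4*t)/2 + 2*t*exp(4*t), 3*t^2*exp(4*t)/2 - 5*t*exp(4*t), t^2*exp(4*t)/2 - 2*t*exp(4*t) + exp(4*t)]

Strategy: write M = P · J · P⁻¹ where J is a Jordan canonical form, so e^{tM} = P · e^{tJ} · P⁻¹, and e^{tJ} can be computed block-by-block.

M has Jordan form
J =
  [4, 1, 0]
  [0, 4, 1]
  [0, 0, 4]
(up to reordering of blocks).

Per-block formulas:
  For a 3×3 Jordan block J_3(4): exp(t · J_3(4)) = e^(4t)·(I + t·N + (t^2/2)·N^2), where N is the 3×3 nilpotent shift.

After assembling e^{tJ} and conjugating by P, we get:

e^{tM} =
  [-t^2*exp(4*t)/2 - t*exp(4*t) + exp(4*t), 3*t^2*exp(4*t)/2 + 4*t*exp(4*t), t^2*exp(4*t)/2 + t*exp(4*t)]
  [-t*exp(4*t), 3*t*exp(4*t) + exp(4*t), t*exp(4*t)]
  [-t^2*exp(4*t)/2 + 2*t*exp(4*t), 3*t^2*exp(4*t)/2 - 5*t*exp(4*t), t^2*exp(4*t)/2 - 2*t*exp(4*t) + exp(4*t)]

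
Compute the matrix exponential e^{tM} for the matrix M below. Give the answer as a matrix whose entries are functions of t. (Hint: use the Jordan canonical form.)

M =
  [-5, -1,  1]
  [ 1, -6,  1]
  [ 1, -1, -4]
e^{tM} =
  [exp(-5*t), -t*exp(-5*t), t*exp(-5*t)]
  [t*exp(-5*t), -t^2*exp(-5*t)/2 - t*exp(-5*t) + exp(-5*t), t^2*exp(-5*t)/2 + t*exp(-5*t)]
  [t*exp(-5*t), -t^2*exp(-5*t)/2 - t*exp(-5*t), t^2*exp(-5*t)/2 + t*exp(-5*t) + exp(-5*t)]

Strategy: write M = P · J · P⁻¹ where J is a Jordan canonical form, so e^{tM} = P · e^{tJ} · P⁻¹, and e^{tJ} can be computed block-by-block.

M has Jordan form
J =
  [-5,  1,  0]
  [ 0, -5,  1]
  [ 0,  0, -5]
(up to reordering of blocks).

Per-block formulas:
  For a 3×3 Jordan block J_3(-5): exp(t · J_3(-5)) = e^(-5t)·(I + t·N + (t^2/2)·N^2), where N is the 3×3 nilpotent shift.

After assembling e^{tJ} and conjugating by P, we get:

e^{tM} =
  [exp(-5*t), -t*exp(-5*t), t*exp(-5*t)]
  [t*exp(-5*t), -t^2*exp(-5*t)/2 - t*exp(-5*t) + exp(-5*t), t^2*exp(-5*t)/2 + t*exp(-5*t)]
  [t*exp(-5*t), -t^2*exp(-5*t)/2 - t*exp(-5*t), t^2*exp(-5*t)/2 + t*exp(-5*t) + exp(-5*t)]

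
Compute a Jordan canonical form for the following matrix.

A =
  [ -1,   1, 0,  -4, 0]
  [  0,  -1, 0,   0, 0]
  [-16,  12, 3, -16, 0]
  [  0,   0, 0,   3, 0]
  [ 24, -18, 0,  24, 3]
J_2(-1) ⊕ J_1(3) ⊕ J_1(3) ⊕ J_1(3)

The characteristic polynomial is
  det(x·I − A) = x^5 - 7*x^4 + 10*x^3 + 18*x^2 - 27*x - 27 = (x - 3)^3*(x + 1)^2

Eigenvalues and multiplicities (the geometric multiplicity of λ is n − rank(A − λI), which equals the number of Jordan blocks for λ):
  λ = -1: algebraic multiplicity = 2, geometric multiplicity = 1
  λ = 3: algebraic multiplicity = 3, geometric multiplicity = 3

Determining the block sizes for each eigenvalue:
  λ = -1: one block (gm = 1), so the single block has size am = 2 → block sizes [2]
  λ = 3: gm = am = 3, so every block has size 1 → block sizes [1, 1, 1]

Assembling the blocks gives a Jordan form
J =
  [-1,  1, 0, 0, 0]
  [ 0, -1, 0, 0, 0]
  [ 0,  0, 3, 0, 0]
  [ 0,  0, 0, 3, 0]
  [ 0,  0, 0, 0, 3]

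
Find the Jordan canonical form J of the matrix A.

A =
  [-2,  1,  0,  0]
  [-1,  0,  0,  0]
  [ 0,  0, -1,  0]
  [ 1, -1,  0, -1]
J_2(-1) ⊕ J_1(-1) ⊕ J_1(-1)

The characteristic polynomial is
  det(x·I − A) = x^4 + 4*x^3 + 6*x^2 + 4*x + 1 = (x + 1)^4

Eigenvalues and multiplicities (the geometric multiplicity of λ is n − rank(A − λI), which equals the number of Jordan blocks for λ):
  λ = -1: algebraic multiplicity = 4, geometric multiplicity = 3

Determining the block sizes for each eigenvalue:
  λ = -1: 3 blocks summing to 4 forces exactly one block of size 2 and the rest size 1 → block sizes [2, 1, 1]

Assembling the blocks gives a Jordan form
J =
  [-1,  1,  0,  0]
  [ 0, -1,  0,  0]
  [ 0,  0, -1,  0]
  [ 0,  0,  0, -1]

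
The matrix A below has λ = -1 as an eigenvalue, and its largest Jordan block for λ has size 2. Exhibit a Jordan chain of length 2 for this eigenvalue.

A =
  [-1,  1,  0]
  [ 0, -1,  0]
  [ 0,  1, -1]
A Jordan chain for λ = -1 of length 2:
v_1 = (1, 0, 1)ᵀ
v_2 = (0, 1, 0)ᵀ

Let N = A − (-1)·I. We want v_2 with N^2 v_2 = 0 but N^1 v_2 ≠ 0; then v_{j-1} := N · v_j for j = 2, …, 2.

Pick v_2 = (0, 1, 0)ᵀ.
Then v_1 = N · v_2 = (1, 0, 1)ᵀ.

Sanity check: (A − (-1)·I) v_1 = (0, 0, 0)ᵀ = 0. ✓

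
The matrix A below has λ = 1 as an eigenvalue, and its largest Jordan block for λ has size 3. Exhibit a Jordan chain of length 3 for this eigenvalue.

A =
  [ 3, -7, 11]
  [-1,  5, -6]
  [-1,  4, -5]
A Jordan chain for λ = 1 of length 3:
v_1 = (2, -1, -1)ᵀ
v_2 = (-7, 4, 4)ᵀ
v_3 = (0, 1, 0)ᵀ

Let N = A − (1)·I. We want v_3 with N^3 v_3 = 0 but N^2 v_3 ≠ 0; then v_{j-1} := N · v_j for j = 3, …, 2.

Pick v_3 = (0, 1, 0)ᵀ.
Then v_2 = N · v_3 = (-7, 4, 4)ᵀ.
Then v_1 = N · v_2 = (2, -1, -1)ᵀ.

Sanity check: (A − (1)·I) v_1 = (0, 0, 0)ᵀ = 0. ✓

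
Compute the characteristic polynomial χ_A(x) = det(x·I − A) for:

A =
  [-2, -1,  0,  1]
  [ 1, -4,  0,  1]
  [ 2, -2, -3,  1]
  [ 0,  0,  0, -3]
x^4 + 12*x^3 + 54*x^2 + 108*x + 81

Expanding det(x·I − A) (e.g. by cofactor expansion or by noting that A is similar to its Jordan form J, which has the same characteristic polynomial as A) gives
  χ_A(x) = x^4 + 12*x^3 + 54*x^2 + 108*x + 81
which factors as (x + 3)^4. The eigenvalues (with algebraic multiplicities) are λ = -3 with multiplicity 4.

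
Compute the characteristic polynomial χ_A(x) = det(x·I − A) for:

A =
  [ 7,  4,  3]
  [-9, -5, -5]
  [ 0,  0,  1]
x^3 - 3*x^2 + 3*x - 1

Expanding det(x·I − A) (e.g. by cofactor expansion or by noting that A is similar to its Jordan form J, which has the same characteristic polynomial as A) gives
  χ_A(x) = x^3 - 3*x^2 + 3*x - 1
which factors as (x - 1)^3. The eigenvalues (with algebraic multiplicities) are λ = 1 with multiplicity 3.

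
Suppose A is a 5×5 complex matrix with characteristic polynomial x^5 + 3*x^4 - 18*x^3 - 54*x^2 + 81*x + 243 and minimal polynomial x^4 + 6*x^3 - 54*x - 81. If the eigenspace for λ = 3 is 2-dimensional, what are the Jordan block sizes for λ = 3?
Block sizes for λ = 3: [1, 1]

Step 1 — from the characteristic polynomial, algebraic multiplicity of λ = 3 is 2. From dim ker(A − (3)·I) = 2, there are exactly 2 Jordan blocks for λ = 3.
Step 2 — from the minimal polynomial, the factor (x − 3) tells us the largest block for λ = 3 has size 1.
Step 3 — with total size 2, 2 blocks, and largest block 1, the block sizes (in nonincreasing order) are [1, 1].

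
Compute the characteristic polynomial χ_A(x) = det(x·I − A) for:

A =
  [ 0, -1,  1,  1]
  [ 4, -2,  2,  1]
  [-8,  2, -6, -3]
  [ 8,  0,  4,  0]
x^4 + 8*x^3 + 24*x^2 + 32*x + 16

Expanding det(x·I − A) (e.g. by cofactor expansion or by noting that A is similar to its Jordan form J, which has the same characteristic polynomial as A) gives
  χ_A(x) = x^4 + 8*x^3 + 24*x^2 + 32*x + 16
which factors as (x + 2)^4. The eigenvalues (with algebraic multiplicities) are λ = -2 with multiplicity 4.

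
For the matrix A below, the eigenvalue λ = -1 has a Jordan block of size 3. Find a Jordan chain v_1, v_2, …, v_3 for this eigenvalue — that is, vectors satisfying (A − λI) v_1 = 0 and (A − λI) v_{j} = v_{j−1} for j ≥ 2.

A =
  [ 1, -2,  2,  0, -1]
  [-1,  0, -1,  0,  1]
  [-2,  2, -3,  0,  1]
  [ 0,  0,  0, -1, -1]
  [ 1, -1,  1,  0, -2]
A Jordan chain for λ = -1 of length 3:
v_1 = (1, 0, -1, -1, 0)ᵀ
v_2 = (2, -1, -2, 0, 1)ᵀ
v_3 = (1, 0, 0, 0, 0)ᵀ

Let N = A − (-1)·I. We want v_3 with N^3 v_3 = 0 but N^2 v_3 ≠ 0; then v_{j-1} := N · v_j for j = 3, …, 2.

Pick v_3 = (1, 0, 0, 0, 0)ᵀ.
Then v_2 = N · v_3 = (2, -1, -2, 0, 1)ᵀ.
Then v_1 = N · v_2 = (1, 0, -1, -1, 0)ᵀ.

Sanity check: (A − (-1)·I) v_1 = (0, 0, 0, 0, 0)ᵀ = 0. ✓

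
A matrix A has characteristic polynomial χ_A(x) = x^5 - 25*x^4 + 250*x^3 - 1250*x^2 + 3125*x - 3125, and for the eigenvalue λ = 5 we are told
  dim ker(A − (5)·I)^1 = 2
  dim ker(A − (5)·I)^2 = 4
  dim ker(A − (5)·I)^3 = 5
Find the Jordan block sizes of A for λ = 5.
Block sizes for λ = 5: [3, 2]

From the dimensions of kernels of powers, the number of Jordan blocks of size at least j is d_j − d_{j−1} where d_j = dim ker(N^j) (with d_0 = 0). Computing the differences gives [2, 2, 1].
The number of blocks of size exactly k is (#blocks of size ≥ k) − (#blocks of size ≥ k + 1), so the partition is: 1 block(s) of size 2, 1 block(s) of size 3.
In nonincreasing order the block sizes are [3, 2].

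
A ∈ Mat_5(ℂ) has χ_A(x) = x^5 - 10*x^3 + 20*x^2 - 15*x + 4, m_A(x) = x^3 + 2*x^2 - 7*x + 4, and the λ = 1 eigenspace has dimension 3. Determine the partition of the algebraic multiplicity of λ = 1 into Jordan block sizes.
Block sizes for λ = 1: [2, 1, 1]

Step 1 — from the characteristic polynomial, algebraic multiplicity of λ = 1 is 4. From dim ker(A − (1)·I) = 3, there are exactly 3 Jordan blocks for λ = 1.
Step 2 — from the minimal polynomial, the factor (x − 1)^2 tells us the largest block for λ = 1 has size 2.
Step 3 — with total size 4, 3 blocks, and largest block 2, the block sizes (in nonincreasing order) are [2, 1, 1].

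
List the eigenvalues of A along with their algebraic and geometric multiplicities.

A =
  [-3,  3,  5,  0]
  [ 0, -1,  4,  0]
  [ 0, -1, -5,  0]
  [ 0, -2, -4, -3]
λ = -3: alg = 4, geom = 2

Step 1 — factor the characteristic polynomial to read off the algebraic multiplicities:
  χ_A(x) = (x + 3)^4

Step 2 — compute geometric multiplicities via the rank-nullity identity g(λ) = n − rank(A − λI):
  rank(A − (-3)·I) = 2, so dim ker(A − (-3)·I) = n − 2 = 2

Summary:
  λ = -3: algebraic multiplicity = 4, geometric multiplicity = 2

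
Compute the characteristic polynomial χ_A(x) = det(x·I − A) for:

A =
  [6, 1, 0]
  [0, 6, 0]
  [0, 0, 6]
x^3 - 18*x^2 + 108*x - 216

Expanding det(x·I − A) (e.g. by cofactor expansion or by noting that A is similar to its Jordan form J, which has the same characteristic polynomial as A) gives
  χ_A(x) = x^3 - 18*x^2 + 108*x - 216
which factors as (x - 6)^3. The eigenvalues (with algebraic multiplicities) are λ = 6 with multiplicity 3.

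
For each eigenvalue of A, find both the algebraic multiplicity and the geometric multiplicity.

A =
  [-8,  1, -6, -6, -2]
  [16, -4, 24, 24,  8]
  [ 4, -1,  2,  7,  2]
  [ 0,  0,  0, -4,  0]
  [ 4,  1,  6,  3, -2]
λ = -4: alg = 4, geom = 2; λ = 0: alg = 1, geom = 1

Step 1 — factor the characteristic polynomial to read off the algebraic multiplicities:
  χ_A(x) = x*(x + 4)^4

Step 2 — compute geometric multiplicities via the rank-nullity identity g(λ) = n − rank(A − λI):
  rank(A − (-4)·I) = 3, so dim ker(A − (-4)·I) = n − 3 = 2
  rank(A − (0)·I) = 4, so dim ker(A − (0)·I) = n − 4 = 1

Summary:
  λ = -4: algebraic multiplicity = 4, geometric multiplicity = 2
  λ = 0: algebraic multiplicity = 1, geometric multiplicity = 1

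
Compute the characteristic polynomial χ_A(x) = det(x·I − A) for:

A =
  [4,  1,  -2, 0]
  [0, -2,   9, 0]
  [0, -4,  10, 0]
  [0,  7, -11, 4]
x^4 - 16*x^3 + 96*x^2 - 256*x + 256

Expanding det(x·I − A) (e.g. by cofactor expansion or by noting that A is similar to its Jordan form J, which has the same characteristic polynomial as A) gives
  χ_A(x) = x^4 - 16*x^3 + 96*x^2 - 256*x + 256
which factors as (x - 4)^4. The eigenvalues (with algebraic multiplicities) are λ = 4 with multiplicity 4.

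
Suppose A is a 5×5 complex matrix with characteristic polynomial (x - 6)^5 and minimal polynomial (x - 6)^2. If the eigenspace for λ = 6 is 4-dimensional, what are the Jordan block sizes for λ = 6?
Block sizes for λ = 6: [2, 1, 1, 1]

Step 1 — from the characteristic polynomial, algebraic multiplicity of λ = 6 is 5. From dim ker(A − (6)·I) = 4, there are exactly 4 Jordan blocks for λ = 6.
Step 2 — from the minimal polynomial, the factor (x − 6)^2 tells us the largest block for λ = 6 has size 2.
Step 3 — with total size 5, 4 blocks, and largest block 2, the block sizes (in nonincreasing order) are [2, 1, 1, 1].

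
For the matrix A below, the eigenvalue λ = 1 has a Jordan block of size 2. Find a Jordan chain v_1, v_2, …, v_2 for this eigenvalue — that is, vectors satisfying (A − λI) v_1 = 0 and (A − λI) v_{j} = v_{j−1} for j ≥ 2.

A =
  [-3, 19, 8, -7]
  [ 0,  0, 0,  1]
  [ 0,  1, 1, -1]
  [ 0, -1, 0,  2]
A Jordan chain for λ = 1 of length 2:
v_1 = (-1, -1, 1, -1)ᵀ
v_2 = (5, 1, 0, 0)ᵀ

Let N = A − (1)·I. We want v_2 with N^2 v_2 = 0 but N^1 v_2 ≠ 0; then v_{j-1} := N · v_j for j = 2, …, 2.

Pick v_2 = (5, 1, 0, 0)ᵀ.
Then v_1 = N · v_2 = (-1, -1, 1, -1)ᵀ.

Sanity check: (A − (1)·I) v_1 = (0, 0, 0, 0)ᵀ = 0. ✓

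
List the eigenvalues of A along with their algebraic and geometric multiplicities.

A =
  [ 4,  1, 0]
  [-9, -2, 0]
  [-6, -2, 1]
λ = 1: alg = 3, geom = 2

Step 1 — factor the characteristic polynomial to read off the algebraic multiplicities:
  χ_A(x) = (x - 1)^3

Step 2 — compute geometric multiplicities via the rank-nullity identity g(λ) = n − rank(A − λI):
  rank(A − (1)·I) = 1, so dim ker(A − (1)·I) = n − 1 = 2

Summary:
  λ = 1: algebraic multiplicity = 3, geometric multiplicity = 2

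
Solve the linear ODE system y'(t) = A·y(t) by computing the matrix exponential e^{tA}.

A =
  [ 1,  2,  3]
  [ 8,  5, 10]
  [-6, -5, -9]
e^{tA} =
  [t^2*exp(-t) + 2*t*exp(-t) + exp(-t), t^2*exp(-t)/2 + 2*t*exp(-t), t^2*exp(-t) + 3*t*exp(-t)]
  [2*t^2*exp(-t) + 8*t*exp(-t), t^2*exp(-t) + 6*t*exp(-t) + exp(-t), 2*t^2*exp(-t) + 10*t*exp(-t)]
  [-2*t^2*exp(-t) - 6*t*exp(-t), -t^2*exp(-t) - 5*t*exp(-t), -2*t^2*exp(-t) - 8*t*exp(-t) + exp(-t)]

Strategy: write A = P · J · P⁻¹ where J is a Jordan canonical form, so e^{tA} = P · e^{tJ} · P⁻¹, and e^{tJ} can be computed block-by-block.

A has Jordan form
J =
  [-1,  1,  0]
  [ 0, -1,  1]
  [ 0,  0, -1]
(up to reordering of blocks).

Per-block formulas:
  For a 3×3 Jordan block J_3(-1): exp(t · J_3(-1)) = e^(-1t)·(I + t·N + (t^2/2)·N^2), where N is the 3×3 nilpotent shift.

After assembling e^{tJ} and conjugating by P, we get:

e^{tA} =
  [t^2*exp(-t) + 2*t*exp(-t) + exp(-t), t^2*exp(-t)/2 + 2*t*exp(-t), t^2*exp(-t) + 3*t*exp(-t)]
  [2*t^2*exp(-t) + 8*t*exp(-t), t^2*exp(-t) + 6*t*exp(-t) + exp(-t), 2*t^2*exp(-t) + 10*t*exp(-t)]
  [-2*t^2*exp(-t) - 6*t*exp(-t), -t^2*exp(-t) - 5*t*exp(-t), -2*t^2*exp(-t) - 8*t*exp(-t) + exp(-t)]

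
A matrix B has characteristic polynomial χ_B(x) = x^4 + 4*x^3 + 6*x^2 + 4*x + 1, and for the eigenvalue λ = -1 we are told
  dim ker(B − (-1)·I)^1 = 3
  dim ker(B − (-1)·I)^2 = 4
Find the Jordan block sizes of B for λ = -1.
Block sizes for λ = -1: [2, 1, 1]

From the dimensions of kernels of powers, the number of Jordan blocks of size at least j is d_j − d_{j−1} where d_j = dim ker(N^j) (with d_0 = 0). Computing the differences gives [3, 1].
The number of blocks of size exactly k is (#blocks of size ≥ k) − (#blocks of size ≥ k + 1), so the partition is: 2 block(s) of size 1, 1 block(s) of size 2.
In nonincreasing order the block sizes are [2, 1, 1].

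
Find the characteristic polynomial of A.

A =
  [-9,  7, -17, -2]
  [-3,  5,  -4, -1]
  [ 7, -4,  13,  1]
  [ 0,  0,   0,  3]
x^4 - 12*x^3 + 54*x^2 - 108*x + 81

Expanding det(x·I − A) (e.g. by cofactor expansion or by noting that A is similar to its Jordan form J, which has the same characteristic polynomial as A) gives
  χ_A(x) = x^4 - 12*x^3 + 54*x^2 - 108*x + 81
which factors as (x - 3)^4. The eigenvalues (with algebraic multiplicities) are λ = 3 with multiplicity 4.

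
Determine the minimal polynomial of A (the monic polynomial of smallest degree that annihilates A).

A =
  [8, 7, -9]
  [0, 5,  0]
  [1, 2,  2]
x^3 - 15*x^2 + 75*x - 125

The characteristic polynomial is χ_A(x) = (x - 5)^3, so the eigenvalues are known. The minimal polynomial is
  m_A(x) = Π_λ (x − λ)^{k_λ}
where k_λ is the size of the *largest* Jordan block for λ (equivalently, the smallest k with (A − λI)^k v = 0 for every generalised eigenvector v of λ).

  λ = 5: largest Jordan block has size 3, contributing (x − 5)^3

So m_A(x) = (x - 5)^3 = x^3 - 15*x^2 + 75*x - 125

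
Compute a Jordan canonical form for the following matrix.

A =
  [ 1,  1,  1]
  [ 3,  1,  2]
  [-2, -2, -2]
J_3(0)

The characteristic polynomial is
  det(x·I − A) = x^3

Eigenvalues and multiplicities (the geometric multiplicity of λ is n − rank(A − λI), which equals the number of Jordan blocks for λ):
  λ = 0: algebraic multiplicity = 3, geometric multiplicity = 1

Determining the block sizes for each eigenvalue:
  λ = 0: one block (gm = 1), so the single block has size am = 3 → block sizes [3]

Assembling the blocks gives a Jordan form
J =
  [0, 1, 0]
  [0, 0, 1]
  [0, 0, 0]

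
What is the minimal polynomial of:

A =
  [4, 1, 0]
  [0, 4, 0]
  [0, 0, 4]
x^2 - 8*x + 16

The characteristic polynomial is χ_A(x) = (x - 4)^3, so the eigenvalues are known. The minimal polynomial is
  m_A(x) = Π_λ (x − λ)^{k_λ}
where k_λ is the size of the *largest* Jordan block for λ (equivalently, the smallest k with (A − λI)^k v = 0 for every generalised eigenvector v of λ).

  λ = 4: largest Jordan block has size 2, contributing (x − 4)^2

So m_A(x) = (x - 4)^2 = x^2 - 8*x + 16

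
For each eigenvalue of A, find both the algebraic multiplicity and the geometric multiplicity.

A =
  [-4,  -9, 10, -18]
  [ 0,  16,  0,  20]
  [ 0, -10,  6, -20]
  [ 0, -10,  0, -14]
λ = -4: alg = 2, geom = 1; λ = 6: alg = 2, geom = 2

Step 1 — factor the characteristic polynomial to read off the algebraic multiplicities:
  χ_A(x) = (x - 6)^2*(x + 4)^2

Step 2 — compute geometric multiplicities via the rank-nullity identity g(λ) = n − rank(A − λI):
  rank(A − (-4)·I) = 3, so dim ker(A − (-4)·I) = n − 3 = 1
  rank(A − (6)·I) = 2, so dim ker(A − (6)·I) = n − 2 = 2

Summary:
  λ = -4: algebraic multiplicity = 2, geometric multiplicity = 1
  λ = 6: algebraic multiplicity = 2, geometric multiplicity = 2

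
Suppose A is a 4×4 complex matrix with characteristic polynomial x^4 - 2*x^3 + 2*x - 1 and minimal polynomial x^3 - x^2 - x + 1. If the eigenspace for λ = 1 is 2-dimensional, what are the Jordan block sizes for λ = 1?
Block sizes for λ = 1: [2, 1]

Step 1 — from the characteristic polynomial, algebraic multiplicity of λ = 1 is 3. From dim ker(A − (1)·I) = 2, there are exactly 2 Jordan blocks for λ = 1.
Step 2 — from the minimal polynomial, the factor (x − 1)^2 tells us the largest block for λ = 1 has size 2.
Step 3 — with total size 3, 2 blocks, and largest block 2, the block sizes (in nonincreasing order) are [2, 1].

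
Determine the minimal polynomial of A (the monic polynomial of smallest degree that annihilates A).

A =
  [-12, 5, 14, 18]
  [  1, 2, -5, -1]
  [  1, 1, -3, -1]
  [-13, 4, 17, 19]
x^4 - 6*x^3

The characteristic polynomial is χ_A(x) = x^3*(x - 6), so the eigenvalues are known. The minimal polynomial is
  m_A(x) = Π_λ (x − λ)^{k_λ}
where k_λ is the size of the *largest* Jordan block for λ (equivalently, the smallest k with (A − λI)^k v = 0 for every generalised eigenvector v of λ).

  λ = 0: largest Jordan block has size 3, contributing (x − 0)^3
  λ = 6: largest Jordan block has size 1, contributing (x − 6)

So m_A(x) = x^3*(x - 6) = x^4 - 6*x^3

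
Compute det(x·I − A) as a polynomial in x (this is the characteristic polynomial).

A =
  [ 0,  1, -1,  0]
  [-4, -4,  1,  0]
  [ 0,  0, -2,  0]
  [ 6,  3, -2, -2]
x^4 + 8*x^3 + 24*x^2 + 32*x + 16

Expanding det(x·I − A) (e.g. by cofactor expansion or by noting that A is similar to its Jordan form J, which has the same characteristic polynomial as A) gives
  χ_A(x) = x^4 + 8*x^3 + 24*x^2 + 32*x + 16
which factors as (x + 2)^4. The eigenvalues (with algebraic multiplicities) are λ = -2 with multiplicity 4.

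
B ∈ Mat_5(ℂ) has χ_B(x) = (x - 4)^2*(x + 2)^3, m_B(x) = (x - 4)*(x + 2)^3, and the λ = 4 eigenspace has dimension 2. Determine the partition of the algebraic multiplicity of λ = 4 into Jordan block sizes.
Block sizes for λ = 4: [1, 1]

Step 1 — from the characteristic polynomial, algebraic multiplicity of λ = 4 is 2. From dim ker(B − (4)·I) = 2, there are exactly 2 Jordan blocks for λ = 4.
Step 2 — from the minimal polynomial, the factor (x − 4) tells us the largest block for λ = 4 has size 1.
Step 3 — with total size 2, 2 blocks, and largest block 1, the block sizes (in nonincreasing order) are [1, 1].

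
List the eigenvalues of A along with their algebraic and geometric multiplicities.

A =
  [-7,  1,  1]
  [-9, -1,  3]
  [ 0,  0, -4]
λ = -4: alg = 3, geom = 2

Step 1 — factor the characteristic polynomial to read off the algebraic multiplicities:
  χ_A(x) = (x + 4)^3

Step 2 — compute geometric multiplicities via the rank-nullity identity g(λ) = n − rank(A − λI):
  rank(A − (-4)·I) = 1, so dim ker(A − (-4)·I) = n − 1 = 2

Summary:
  λ = -4: algebraic multiplicity = 3, geometric multiplicity = 2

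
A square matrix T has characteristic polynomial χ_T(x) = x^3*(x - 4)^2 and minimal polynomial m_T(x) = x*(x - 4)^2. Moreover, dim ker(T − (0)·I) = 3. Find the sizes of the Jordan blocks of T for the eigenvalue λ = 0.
Block sizes for λ = 0: [1, 1, 1]

Step 1 — from the characteristic polynomial, algebraic multiplicity of λ = 0 is 3. From dim ker(T − (0)·I) = 3, there are exactly 3 Jordan blocks for λ = 0.
Step 2 — from the minimal polynomial, the factor (x − 0) tells us the largest block for λ = 0 has size 1.
Step 3 — with total size 3, 3 blocks, and largest block 1, the block sizes (in nonincreasing order) are [1, 1, 1].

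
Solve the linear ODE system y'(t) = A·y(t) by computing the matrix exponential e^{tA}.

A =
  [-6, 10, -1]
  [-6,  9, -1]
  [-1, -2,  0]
e^{tA} =
  [-5*t^2*exp(t) - 7*t*exp(t) + exp(t), 6*t^2*exp(t) + 10*t*exp(t), -t^2*exp(t) - t*exp(t)]
  [-5*t^2*exp(t)/2 - 6*t*exp(t), 3*t^2*exp(t) + 8*t*exp(t) + exp(t), -t^2*exp(t)/2 - t*exp(t)]
  [10*t^2*exp(t) - t*exp(t), -12*t^2*exp(t) - 2*t*exp(t), 2*t^2*exp(t) - t*exp(t) + exp(t)]

Strategy: write A = P · J · P⁻¹ where J is a Jordan canonical form, so e^{tA} = P · e^{tJ} · P⁻¹, and e^{tJ} can be computed block-by-block.

A has Jordan form
J =
  [1, 1, 0]
  [0, 1, 1]
  [0, 0, 1]
(up to reordering of blocks).

Per-block formulas:
  For a 3×3 Jordan block J_3(1): exp(t · J_3(1)) = e^(1t)·(I + t·N + (t^2/2)·N^2), where N is the 3×3 nilpotent shift.

After assembling e^{tJ} and conjugating by P, we get:

e^{tA} =
  [-5*t^2*exp(t) - 7*t*exp(t) + exp(t), 6*t^2*exp(t) + 10*t*exp(t), -t^2*exp(t) - t*exp(t)]
  [-5*t^2*exp(t)/2 - 6*t*exp(t), 3*t^2*exp(t) + 8*t*exp(t) + exp(t), -t^2*exp(t)/2 - t*exp(t)]
  [10*t^2*exp(t) - t*exp(t), -12*t^2*exp(t) - 2*t*exp(t), 2*t^2*exp(t) - t*exp(t) + exp(t)]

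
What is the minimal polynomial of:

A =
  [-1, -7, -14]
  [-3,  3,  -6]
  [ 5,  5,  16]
x^2 - 12*x + 36

The characteristic polynomial is χ_A(x) = (x - 6)^3, so the eigenvalues are known. The minimal polynomial is
  m_A(x) = Π_λ (x − λ)^{k_λ}
where k_λ is the size of the *largest* Jordan block for λ (equivalently, the smallest k with (A − λI)^k v = 0 for every generalised eigenvector v of λ).

  λ = 6: largest Jordan block has size 2, contributing (x − 6)^2

So m_A(x) = (x - 6)^2 = x^2 - 12*x + 36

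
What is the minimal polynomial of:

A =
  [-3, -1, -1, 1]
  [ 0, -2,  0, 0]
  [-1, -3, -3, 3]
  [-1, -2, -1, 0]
x^3 + 6*x^2 + 12*x + 8

The characteristic polynomial is χ_A(x) = (x + 2)^4, so the eigenvalues are known. The minimal polynomial is
  m_A(x) = Π_λ (x − λ)^{k_λ}
where k_λ is the size of the *largest* Jordan block for λ (equivalently, the smallest k with (A − λI)^k v = 0 for every generalised eigenvector v of λ).

  λ = -2: largest Jordan block has size 3, contributing (x + 2)^3

So m_A(x) = (x + 2)^3 = x^3 + 6*x^2 + 12*x + 8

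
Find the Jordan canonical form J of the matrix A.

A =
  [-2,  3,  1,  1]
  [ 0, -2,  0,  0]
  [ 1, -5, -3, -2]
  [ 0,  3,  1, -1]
J_3(-2) ⊕ J_1(-2)

The characteristic polynomial is
  det(x·I − A) = x^4 + 8*x^3 + 24*x^2 + 32*x + 16 = (x + 2)^4

Eigenvalues and multiplicities (the geometric multiplicity of λ is n − rank(A − λI), which equals the number of Jordan blocks for λ):
  λ = -2: algebraic multiplicity = 4, geometric multiplicity = 2

Determining the block sizes for each eigenvalue:
  λ = -2: with am = 4 and gm = 2, the partition is not yet determined (e.g. several partitions of 4 into 2 parts exist). Let N = A − (-2)·I. Computing rank(N^1) = 2, rank(N^2) = 1, rank(N^3) = 0; the number of blocks of size ≥ j is rank(N^{j−1}) − rank(N^j), giving [2, 1, 1]. So we have 1 block(s) of size 3, 1 block(s) of size 1 → block sizes [3, 1]

Assembling the blocks gives a Jordan form
J =
  [-2,  1,  0,  0]
  [ 0, -2,  1,  0]
  [ 0,  0, -2,  0]
  [ 0,  0,  0, -2]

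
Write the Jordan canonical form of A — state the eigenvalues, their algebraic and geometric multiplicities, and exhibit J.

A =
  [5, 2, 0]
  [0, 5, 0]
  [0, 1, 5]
J_2(5) ⊕ J_1(5)

The characteristic polynomial is
  det(x·I − A) = x^3 - 15*x^2 + 75*x - 125 = (x - 5)^3

Eigenvalues and multiplicities (the geometric multiplicity of λ is n − rank(A − λI), which equals the number of Jordan blocks for λ):
  λ = 5: algebraic multiplicity = 3, geometric multiplicity = 2

Determining the block sizes for each eigenvalue:
  λ = 5: 2 blocks summing to 3 forces exactly one block of size 2 and the rest size 1 → block sizes [2, 1]

Assembling the blocks gives a Jordan form
J =
  [5, 1, 0]
  [0, 5, 0]
  [0, 0, 5]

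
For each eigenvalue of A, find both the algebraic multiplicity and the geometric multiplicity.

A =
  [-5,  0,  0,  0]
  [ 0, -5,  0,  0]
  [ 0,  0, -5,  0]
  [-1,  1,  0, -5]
λ = -5: alg = 4, geom = 3

Step 1 — factor the characteristic polynomial to read off the algebraic multiplicities:
  χ_A(x) = (x + 5)^4

Step 2 — compute geometric multiplicities via the rank-nullity identity g(λ) = n − rank(A − λI):
  rank(A − (-5)·I) = 1, so dim ker(A − (-5)·I) = n − 1 = 3

Summary:
  λ = -5: algebraic multiplicity = 4, geometric multiplicity = 3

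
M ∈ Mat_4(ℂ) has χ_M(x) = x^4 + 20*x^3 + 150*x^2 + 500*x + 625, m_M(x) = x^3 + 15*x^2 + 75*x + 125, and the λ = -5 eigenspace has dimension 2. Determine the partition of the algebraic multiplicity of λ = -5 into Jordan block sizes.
Block sizes for λ = -5: [3, 1]

Step 1 — from the characteristic polynomial, algebraic multiplicity of λ = -5 is 4. From dim ker(M − (-5)·I) = 2, there are exactly 2 Jordan blocks for λ = -5.
Step 2 — from the minimal polynomial, the factor (x + 5)^3 tells us the largest block for λ = -5 has size 3.
Step 3 — with total size 4, 2 blocks, and largest block 3, the block sizes (in nonincreasing order) are [3, 1].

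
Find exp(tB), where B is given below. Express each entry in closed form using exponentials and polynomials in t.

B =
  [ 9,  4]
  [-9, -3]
e^{tB} =
  [6*t*exp(3*t) + exp(3*t), 4*t*exp(3*t)]
  [-9*t*exp(3*t), -6*t*exp(3*t) + exp(3*t)]

Strategy: write B = P · J · P⁻¹ where J is a Jordan canonical form, so e^{tB} = P · e^{tJ} · P⁻¹, and e^{tJ} can be computed block-by-block.

B has Jordan form
J =
  [3, 1]
  [0, 3]
(up to reordering of blocks).

Per-block formulas:
  For a 2×2 Jordan block J_2(3): exp(t · J_2(3)) = e^(3t)·(I + t·N), where N is the 2×2 nilpotent shift.

After assembling e^{tJ} and conjugating by P, we get:

e^{tB} =
  [6*t*exp(3*t) + exp(3*t), 4*t*exp(3*t)]
  [-9*t*exp(3*t), -6*t*exp(3*t) + exp(3*t)]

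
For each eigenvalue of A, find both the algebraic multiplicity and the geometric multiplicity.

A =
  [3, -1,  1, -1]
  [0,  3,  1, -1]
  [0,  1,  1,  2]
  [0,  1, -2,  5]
λ = 3: alg = 4, geom = 2

Step 1 — factor the characteristic polynomial to read off the algebraic multiplicities:
  χ_A(x) = (x - 3)^4

Step 2 — compute geometric multiplicities via the rank-nullity identity g(λ) = n − rank(A − λI):
  rank(A − (3)·I) = 2, so dim ker(A − (3)·I) = n − 2 = 2

Summary:
  λ = 3: algebraic multiplicity = 4, geometric multiplicity = 2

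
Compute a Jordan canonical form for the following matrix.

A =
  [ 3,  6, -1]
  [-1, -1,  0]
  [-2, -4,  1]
J_3(1)

The characteristic polynomial is
  det(x·I − A) = x^3 - 3*x^2 + 3*x - 1 = (x - 1)^3

Eigenvalues and multiplicities (the geometric multiplicity of λ is n − rank(A − λI), which equals the number of Jordan blocks for λ):
  λ = 1: algebraic multiplicity = 3, geometric multiplicity = 1

Determining the block sizes for each eigenvalue:
  λ = 1: one block (gm = 1), so the single block has size am = 3 → block sizes [3]

Assembling the blocks gives a Jordan form
J =
  [1, 1, 0]
  [0, 1, 1]
  [0, 0, 1]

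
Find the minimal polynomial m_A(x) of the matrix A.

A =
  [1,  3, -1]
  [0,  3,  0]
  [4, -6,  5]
x^2 - 6*x + 9

The characteristic polynomial is χ_A(x) = (x - 3)^3, so the eigenvalues are known. The minimal polynomial is
  m_A(x) = Π_λ (x − λ)^{k_λ}
where k_λ is the size of the *largest* Jordan block for λ (equivalently, the smallest k with (A − λI)^k v = 0 for every generalised eigenvector v of λ).

  λ = 3: largest Jordan block has size 2, contributing (x − 3)^2

So m_A(x) = (x - 3)^2 = x^2 - 6*x + 9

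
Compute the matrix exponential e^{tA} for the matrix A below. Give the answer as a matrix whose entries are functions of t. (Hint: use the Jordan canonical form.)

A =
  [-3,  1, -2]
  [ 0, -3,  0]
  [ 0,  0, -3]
e^{tA} =
  [exp(-3*t), t*exp(-3*t), -2*t*exp(-3*t)]
  [0, exp(-3*t), 0]
  [0, 0, exp(-3*t)]

Strategy: write A = P · J · P⁻¹ where J is a Jordan canonical form, so e^{tA} = P · e^{tJ} · P⁻¹, and e^{tJ} can be computed block-by-block.

A has Jordan form
J =
  [-3,  1,  0]
  [ 0, -3,  0]
  [ 0,  0, -3]
(up to reordering of blocks).

Per-block formulas:
  For a 1×1 block at λ = -3: exp(t · [-3]) = [e^(-3t)].
  For a 2×2 Jordan block J_2(-3): exp(t · J_2(-3)) = e^(-3t)·(I + t·N), where N is the 2×2 nilpotent shift.

After assembling e^{tJ} and conjugating by P, we get:

e^{tA} =
  [exp(-3*t), t*exp(-3*t), -2*t*exp(-3*t)]
  [0, exp(-3*t), 0]
  [0, 0, exp(-3*t)]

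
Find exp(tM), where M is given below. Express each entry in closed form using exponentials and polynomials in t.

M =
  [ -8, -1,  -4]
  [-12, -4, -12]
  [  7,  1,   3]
e^{tM} =
  [-4*t*exp(-4*t) + exp(-4*t), -t*exp(-4*t), -4*t*exp(-4*t)]
  [-4*exp(-t) + 4*exp(-4*t), exp(-4*t), -4*exp(-t) + 4*exp(-4*t)]
  [4*t*exp(-4*t) + exp(-t) - exp(-4*t), t*exp(-4*t), 4*t*exp(-4*t) + exp(-t)]

Strategy: write M = P · J · P⁻¹ where J is a Jordan canonical form, so e^{tM} = P · e^{tJ} · P⁻¹, and e^{tJ} can be computed block-by-block.

M has Jordan form
J =
  [-4,  1,  0]
  [ 0, -4,  0]
  [ 0,  0, -1]
(up to reordering of blocks).

Per-block formulas:
  For a 1×1 block at λ = -1: exp(t · [-1]) = [e^(-1t)].
  For a 2×2 Jordan block J_2(-4): exp(t · J_2(-4)) = e^(-4t)·(I + t·N), where N is the 2×2 nilpotent shift.

After assembling e^{tJ} and conjugating by P, we get:

e^{tM} =
  [-4*t*exp(-4*t) + exp(-4*t), -t*exp(-4*t), -4*t*exp(-4*t)]
  [-4*exp(-t) + 4*exp(-4*t), exp(-4*t), -4*exp(-t) + 4*exp(-4*t)]
  [4*t*exp(-4*t) + exp(-t) - exp(-4*t), t*exp(-4*t), 4*t*exp(-4*t) + exp(-t)]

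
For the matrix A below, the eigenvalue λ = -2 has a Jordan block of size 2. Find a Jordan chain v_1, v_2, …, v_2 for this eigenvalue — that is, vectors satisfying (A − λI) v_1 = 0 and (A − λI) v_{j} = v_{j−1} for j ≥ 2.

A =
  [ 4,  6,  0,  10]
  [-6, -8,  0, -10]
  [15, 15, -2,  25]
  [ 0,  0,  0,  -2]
A Jordan chain for λ = -2 of length 2:
v_1 = (6, -6, 15, 0)ᵀ
v_2 = (1, 0, 0, 0)ᵀ

Let N = A − (-2)·I. We want v_2 with N^2 v_2 = 0 but N^1 v_2 ≠ 0; then v_{j-1} := N · v_j for j = 2, …, 2.

Pick v_2 = (1, 0, 0, 0)ᵀ.
Then v_1 = N · v_2 = (6, -6, 15, 0)ᵀ.

Sanity check: (A − (-2)·I) v_1 = (0, 0, 0, 0)ᵀ = 0. ✓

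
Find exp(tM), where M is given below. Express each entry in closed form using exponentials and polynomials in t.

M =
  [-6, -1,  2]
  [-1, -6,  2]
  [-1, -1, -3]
e^{tM} =
  [-t*exp(-5*t) + exp(-5*t), -t*exp(-5*t), 2*t*exp(-5*t)]
  [-t*exp(-5*t), -t*exp(-5*t) + exp(-5*t), 2*t*exp(-5*t)]
  [-t*exp(-5*t), -t*exp(-5*t), 2*t*exp(-5*t) + exp(-5*t)]

Strategy: write M = P · J · P⁻¹ where J is a Jordan canonical form, so e^{tM} = P · e^{tJ} · P⁻¹, and e^{tJ} can be computed block-by-block.

M has Jordan form
J =
  [-5,  1,  0]
  [ 0, -5,  0]
  [ 0,  0, -5]
(up to reordering of blocks).

Per-block formulas:
  For a 2×2 Jordan block J_2(-5): exp(t · J_2(-5)) = e^(-5t)·(I + t·N), where N is the 2×2 nilpotent shift.
  For a 1×1 block at λ = -5: exp(t · [-5]) = [e^(-5t)].

After assembling e^{tJ} and conjugating by P, we get:

e^{tM} =
  [-t*exp(-5*t) + exp(-5*t), -t*exp(-5*t), 2*t*exp(-5*t)]
  [-t*exp(-5*t), -t*exp(-5*t) + exp(-5*t), 2*t*exp(-5*t)]
  [-t*exp(-5*t), -t*exp(-5*t), 2*t*exp(-5*t) + exp(-5*t)]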